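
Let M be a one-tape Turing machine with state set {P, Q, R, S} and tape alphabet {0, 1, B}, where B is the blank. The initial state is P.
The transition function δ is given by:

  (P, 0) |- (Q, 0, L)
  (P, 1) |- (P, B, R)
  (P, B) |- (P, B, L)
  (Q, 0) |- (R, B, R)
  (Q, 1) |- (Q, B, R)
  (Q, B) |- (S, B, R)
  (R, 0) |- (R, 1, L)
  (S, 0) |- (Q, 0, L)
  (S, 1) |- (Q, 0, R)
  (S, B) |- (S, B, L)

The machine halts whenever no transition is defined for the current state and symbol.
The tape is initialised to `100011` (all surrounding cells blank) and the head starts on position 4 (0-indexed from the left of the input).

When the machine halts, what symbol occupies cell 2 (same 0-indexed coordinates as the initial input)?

B

P | 1000[1]1B   read 1 → write B, move R, go to P
P | 1000B[1]B   read 1 → write B, move R, go to P
P | 1000BB[B]   read B → write B, move L, go to P
P | 1000B[B]B   read B → write B, move L, go to P
P | 1000[B]BB   read B → write B, move L, go to P
P | 100[0]BBB   read 0 → write 0, move L, go to Q
Q | 10[0]0BBB   read 0 → write B, move R, go to R
R | 10B[0]BBB   read 0 → write 1, move L, go to R
R | 10[B]1BBB
Cell 2 holds B when M halts.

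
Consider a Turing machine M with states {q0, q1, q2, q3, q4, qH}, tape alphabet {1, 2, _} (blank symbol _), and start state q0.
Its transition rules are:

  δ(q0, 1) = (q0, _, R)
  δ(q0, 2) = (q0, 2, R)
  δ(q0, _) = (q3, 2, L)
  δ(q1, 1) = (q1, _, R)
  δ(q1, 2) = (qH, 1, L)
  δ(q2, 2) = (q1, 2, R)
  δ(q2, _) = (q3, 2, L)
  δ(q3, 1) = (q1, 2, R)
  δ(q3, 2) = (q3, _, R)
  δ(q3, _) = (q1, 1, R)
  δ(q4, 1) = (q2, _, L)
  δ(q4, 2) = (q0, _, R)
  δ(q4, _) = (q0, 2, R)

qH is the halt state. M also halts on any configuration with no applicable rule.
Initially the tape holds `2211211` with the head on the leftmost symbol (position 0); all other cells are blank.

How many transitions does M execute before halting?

10

state=q0 head=0 tape=[2]211211_   (q0,2)→(q0,2,R)
state=q0 head=1 tape=2[2]11211_   (q0,2)→(q0,2,R)
state=q0 head=2 tape=22[1]1211_   (q0,1)→(q0,_,R)
state=q0 head=3 tape=22_[1]211_   (q0,1)→(q0,_,R)
state=q0 head=4 tape=22__[2]11_   (q0,2)→(q0,2,R)
state=q0 head=5 tape=22__2[1]1_   (q0,1)→(q0,_,R)
state=q0 head=6 tape=22__2_[1]_   (q0,1)→(q0,_,R)
state=q0 head=7 tape=22__2__[_]   (q0,_)→(q3,2,L)
state=q3 head=6 tape=22__2_[_]2   (q3,_)→(q1,1,R)
state=q1 head=7 tape=22__2_1[2]   (q1,2)→(qH,1,L)
state=qH head=6 tape=22__2_[1]1
M halts after 10 transitions.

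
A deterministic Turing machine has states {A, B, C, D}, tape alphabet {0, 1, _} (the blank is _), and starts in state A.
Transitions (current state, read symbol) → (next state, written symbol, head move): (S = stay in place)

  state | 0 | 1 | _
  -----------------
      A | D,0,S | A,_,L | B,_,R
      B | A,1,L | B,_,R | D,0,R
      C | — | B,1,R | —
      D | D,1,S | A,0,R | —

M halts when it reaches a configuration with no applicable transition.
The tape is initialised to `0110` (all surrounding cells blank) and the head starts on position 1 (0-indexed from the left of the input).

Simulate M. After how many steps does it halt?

10

state=A head=1 tape=0[1]10__   (A,1)→(A,_,L)
state=A head=0 tape=[0]_10__   (A,0)→(D,0,S)
state=D head=0 tape=[0]_10__   (D,0)→(D,1,S)
state=D head=0 tape=[1]_10__   (D,1)→(A,0,R)
state=A head=1 tape=0[_]10__   (A,_)→(B,_,R)
state=B head=2 tape=0_[1]0__   (B,1)→(B,_,R)
state=B head=3 tape=0__[0]__   (B,0)→(A,1,L)
state=A head=2 tape=0_[_]1__   (A,_)→(B,_,R)
state=B head=3 tape=0__[1]__   (B,1)→(B,_,R)
state=B head=4 tape=0___[_]_   (B,_)→(D,0,R)
state=D head=5 tape=0___0[_]
M halts after 10 transitions.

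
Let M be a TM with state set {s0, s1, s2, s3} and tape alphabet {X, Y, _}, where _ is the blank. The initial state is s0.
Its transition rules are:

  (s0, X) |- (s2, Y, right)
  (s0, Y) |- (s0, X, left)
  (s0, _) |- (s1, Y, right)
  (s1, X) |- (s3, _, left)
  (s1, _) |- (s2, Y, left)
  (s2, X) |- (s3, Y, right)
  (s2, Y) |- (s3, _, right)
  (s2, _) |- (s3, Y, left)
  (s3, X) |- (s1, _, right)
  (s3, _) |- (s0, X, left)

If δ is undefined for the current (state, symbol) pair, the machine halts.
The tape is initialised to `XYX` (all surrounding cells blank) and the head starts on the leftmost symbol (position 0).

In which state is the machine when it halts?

s0 | _[X]YX_   read X → write Y, move right, go to s2
s2 | _Y[Y]X_   read Y → write _, move right, go to s3
s3 | _Y_[X]_   read X → write _, move right, go to s1
s1 | _Y__[_]   read _ → write Y, move left, go to s2
s2 | _Y_[_]Y   read _ → write Y, move left, go to s3
s3 | _Y[_]YY   read _ → write X, move left, go to s0
s0 | _[Y]XYY   read Y → write X, move left, go to s0
s0 | [_]XXYY   read _ → write Y, move right, go to s1
s1 | Y[X]XYY   read X → write _, move left, go to s3
s3 | [Y]_XYY
No transition is defined for (s3, Y); M halts in state s3.

s3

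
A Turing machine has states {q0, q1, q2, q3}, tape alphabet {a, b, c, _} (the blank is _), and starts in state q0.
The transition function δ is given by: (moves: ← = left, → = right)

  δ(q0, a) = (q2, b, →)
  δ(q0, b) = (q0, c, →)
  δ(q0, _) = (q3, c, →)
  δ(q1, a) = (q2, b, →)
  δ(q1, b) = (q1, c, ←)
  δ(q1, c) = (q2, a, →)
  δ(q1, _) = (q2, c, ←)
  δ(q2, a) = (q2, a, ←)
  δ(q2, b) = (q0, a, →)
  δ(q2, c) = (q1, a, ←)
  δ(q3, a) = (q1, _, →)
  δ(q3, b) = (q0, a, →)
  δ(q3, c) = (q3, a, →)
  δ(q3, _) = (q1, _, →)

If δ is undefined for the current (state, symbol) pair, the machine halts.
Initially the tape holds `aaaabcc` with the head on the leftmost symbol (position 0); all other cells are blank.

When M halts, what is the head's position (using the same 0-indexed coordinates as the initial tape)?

5

q0 | [a]aaabcc   read a → write b, move →, go to q2
q2 | b[a]aabcc   read a → write a, move ←, go to q2
q2 | [b]aaabcc   read b → write a, move →, go to q0
q0 | a[a]aabcc   read a → write b, move →, go to q2
q2 | ab[a]abcc   read a → write a, move ←, go to q2
q2 | a[b]aabcc   read b → write a, move →, go to q0
q0 | aa[a]abcc   read a → write b, move →, go to q2
q2 | aab[a]bcc   read a → write a, move ←, go to q2
q2 | aa[b]abcc   read b → write a, move →, go to q0
q0 | aaa[a]bcc   read a → write b, move →, go to q2
q2 | aaab[b]cc   read b → write a, move →, go to q0
q0 | aaaba[c]c
At halt the head is at cell 5.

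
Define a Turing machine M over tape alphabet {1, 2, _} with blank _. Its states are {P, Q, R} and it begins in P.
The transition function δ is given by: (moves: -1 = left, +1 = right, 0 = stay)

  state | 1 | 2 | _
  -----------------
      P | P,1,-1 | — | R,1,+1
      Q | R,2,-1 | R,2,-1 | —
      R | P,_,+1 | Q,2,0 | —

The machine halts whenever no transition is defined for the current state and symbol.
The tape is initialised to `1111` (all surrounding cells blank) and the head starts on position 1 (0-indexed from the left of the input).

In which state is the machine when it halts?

R

P | _1[1]11__   read 1 → write 1, move -1, go to P
P | _[1]111__   read 1 → write 1, move -1, go to P
P | [_]1111__   read _ → write 1, move +1, go to R
R | 1[1]111__   read 1 → write _, move +1, go to P
P | 1_[1]11__   read 1 → write 1, move -1, go to P
P | 1[_]111__   read _ → write 1, move +1, go to R
R | 11[1]11__   read 1 → write _, move +1, go to P
P | 11_[1]1__   read 1 → write 1, move -1, go to P
P | 11[_]11__   read _ → write 1, move +1, go to R
R | 111[1]1__   read 1 → write _, move +1, go to P
P | 111_[1]__   read 1 → write 1, move -1, go to P
P | 111[_]1__   read _ → write 1, move +1, go to R
R | 1111[1]__   read 1 → write _, move +1, go to P
P | 1111_[_]_   read _ → write 1, move +1, go to R
R | 1111_1[_]
No transition is defined for (R, _); M halts in state R.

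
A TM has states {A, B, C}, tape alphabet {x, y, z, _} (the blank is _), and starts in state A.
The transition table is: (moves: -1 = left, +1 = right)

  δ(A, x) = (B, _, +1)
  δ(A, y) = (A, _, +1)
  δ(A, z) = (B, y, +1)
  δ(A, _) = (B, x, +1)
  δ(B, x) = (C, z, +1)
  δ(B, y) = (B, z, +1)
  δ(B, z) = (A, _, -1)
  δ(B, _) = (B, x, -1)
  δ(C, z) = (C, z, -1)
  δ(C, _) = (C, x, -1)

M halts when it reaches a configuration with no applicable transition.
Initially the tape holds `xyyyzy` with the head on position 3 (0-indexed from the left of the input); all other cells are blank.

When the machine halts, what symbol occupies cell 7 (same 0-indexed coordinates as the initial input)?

state=A head=3 tape=xyy[y]zy__   (A,y)→(A,_,+1)
state=A head=4 tape=xyy_[z]y__   (A,z)→(B,y,+1)
state=B head=5 tape=xyy_y[y]__   (B,y)→(B,z,+1)
state=B head=6 tape=xyy_yz[_]_   (B,_)→(B,x,-1)
state=B head=5 tape=xyy_y[z]x_   (B,z)→(A,_,-1)
state=A head=4 tape=xyy_[y]_x_   (A,y)→(A,_,+1)
state=A head=5 tape=xyy__[_]x_   (A,_)→(B,x,+1)
state=B head=6 tape=xyy__x[x]_   (B,x)→(C,z,+1)
state=C head=7 tape=xyy__xz[_]   (C,_)→(C,x,-1)
state=C head=6 tape=xyy__x[z]x   (C,z)→(C,z,-1)
state=C head=5 tape=xyy__[x]zx
Cell 7 holds x when M halts.

x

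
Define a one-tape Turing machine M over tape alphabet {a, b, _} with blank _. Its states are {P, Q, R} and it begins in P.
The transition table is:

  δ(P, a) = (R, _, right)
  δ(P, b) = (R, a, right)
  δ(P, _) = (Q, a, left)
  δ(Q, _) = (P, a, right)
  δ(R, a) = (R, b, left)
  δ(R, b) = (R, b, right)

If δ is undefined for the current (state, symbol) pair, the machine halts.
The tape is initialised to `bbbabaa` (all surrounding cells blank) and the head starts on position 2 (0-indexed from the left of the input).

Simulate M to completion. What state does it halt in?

R

P | bb[b]abaa_   read b → write a, move right, go to R
R | bba[a]baa_   read a → write b, move left, go to R
R | bb[a]bbaa_   read a → write b, move left, go to R
R | b[b]bbbaa_   read b → write b, move right, go to R
R | bb[b]bbaa_   read b → write b, move right, go to R
R | bbb[b]baa_   read b → write b, move right, go to R
R | bbbb[b]aa_   read b → write b, move right, go to R
R | bbbbb[a]a_   read a → write b, move left, go to R
R | bbbb[b]ba_   read b → write b, move right, go to R
R | bbbbb[b]a_   read b → write b, move right, go to R
R | bbbbbb[a]_   read a → write b, move left, go to R
R | bbbbb[b]b_   read b → write b, move right, go to R
R | bbbbbb[b]_   read b → write b, move right, go to R
R | bbbbbbb[_]
No transition is defined for (R, _); M halts in state R.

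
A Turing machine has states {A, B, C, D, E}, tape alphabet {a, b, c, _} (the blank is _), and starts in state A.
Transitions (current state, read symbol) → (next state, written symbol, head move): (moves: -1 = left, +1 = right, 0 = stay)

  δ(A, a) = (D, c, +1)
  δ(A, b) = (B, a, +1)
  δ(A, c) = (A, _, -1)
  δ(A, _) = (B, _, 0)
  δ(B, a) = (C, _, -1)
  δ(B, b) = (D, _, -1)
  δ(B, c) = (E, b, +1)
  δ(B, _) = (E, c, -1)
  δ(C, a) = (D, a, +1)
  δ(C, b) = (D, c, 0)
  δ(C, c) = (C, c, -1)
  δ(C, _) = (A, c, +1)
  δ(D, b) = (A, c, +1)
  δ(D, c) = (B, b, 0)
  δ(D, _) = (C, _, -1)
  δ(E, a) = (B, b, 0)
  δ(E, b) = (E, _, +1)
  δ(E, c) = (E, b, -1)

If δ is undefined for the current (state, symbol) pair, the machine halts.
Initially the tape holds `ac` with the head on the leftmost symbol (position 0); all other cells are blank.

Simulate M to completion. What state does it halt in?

E

state=A head=0 tape=___[a]c   (A,a)→(D,c,+1)
state=D head=1 tape=___c[c]   (D,c)→(B,b,0)
state=B head=1 tape=___c[b]   (B,b)→(D,_,-1)
state=D head=0 tape=___[c]_   (D,c)→(B,b,0)
state=B head=0 tape=___[b]_   (B,b)→(D,_,-1)
state=D head=-1 tape=__[_]__   (D,_)→(C,_,-1)
state=C head=-2 tape=_[_]___   (C,_)→(A,c,+1)
state=A head=-1 tape=_c[_]__   (A,_)→(B,_,0)
state=B head=-1 tape=_c[_]__   (B,_)→(E,c,-1)
state=E head=-2 tape=_[c]c__   (E,c)→(E,b,-1)
state=E head=-3 tape=[_]bc__
No transition is defined for (E, _); M halts in state E.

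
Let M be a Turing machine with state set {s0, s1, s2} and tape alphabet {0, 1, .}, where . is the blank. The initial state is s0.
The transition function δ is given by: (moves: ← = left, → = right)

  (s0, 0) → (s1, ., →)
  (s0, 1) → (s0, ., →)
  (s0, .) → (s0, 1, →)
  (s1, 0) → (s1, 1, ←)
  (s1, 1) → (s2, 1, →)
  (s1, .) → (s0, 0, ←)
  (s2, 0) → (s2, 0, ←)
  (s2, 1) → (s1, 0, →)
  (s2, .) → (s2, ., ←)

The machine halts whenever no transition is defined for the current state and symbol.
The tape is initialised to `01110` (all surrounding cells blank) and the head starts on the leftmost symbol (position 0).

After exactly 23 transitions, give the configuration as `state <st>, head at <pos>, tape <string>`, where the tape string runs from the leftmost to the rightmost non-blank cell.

s0 | [0]1110..   read 0 → write ., move →, go to s1
s1 | .[1]110..   read 1 → write 1, move →, go to s2
s2 | .1[1]10..   read 1 → write 0, move →, go to s1
s1 | .10[1]0..   read 1 → write 1, move →, go to s2
s2 | .101[0]..   read 0 → write 0, move ←, go to s2
s2 | .10[1]0..   read 1 → write 0, move →, go to s1
s1 | .100[0]..   read 0 → write 1, move ←, go to s1
s1 | .10[0]1..   read 0 → write 1, move ←, go to s1
s1 | .1[0]11..   read 0 → write 1, move ←, go to s1
s1 | .[1]111..   read 1 → write 1, move →, go to s2
s2 | .1[1]11..   read 1 → write 0, move →, go to s1
s1 | .10[1]1..   read 1 → write 1, move →, go to s2
s2 | .101[1]..   read 1 → write 0, move →, go to s1
s1 | .1010[.].   read . → write 0, move ←, go to s0
s0 | .101[0]0.   read 0 → write ., move →, go to s1
s1 | .101.[0].   read 0 → write 1, move ←, go to s1
s1 | .101[.]1.   read . → write 0, move ←, go to s0
s0 | .10[1]01.   read 1 → write ., move →, go to s0
s0 | .10.[0]1.   read 0 → write ., move →, go to s1
s1 | .10..[1].   read 1 → write 1, move →, go to s2
s2 | .10..1[.]   read . → write ., move ←, go to s2
s2 | .10..[1].   read 1 → write 0, move →, go to s1
s1 | .10..0[.]   read . → write 0, move ←, go to s0
s0 | .10..[0]0
After 23 steps: state s0, head at 5, tape 10..00.

state s0, head at 5, tape 10..00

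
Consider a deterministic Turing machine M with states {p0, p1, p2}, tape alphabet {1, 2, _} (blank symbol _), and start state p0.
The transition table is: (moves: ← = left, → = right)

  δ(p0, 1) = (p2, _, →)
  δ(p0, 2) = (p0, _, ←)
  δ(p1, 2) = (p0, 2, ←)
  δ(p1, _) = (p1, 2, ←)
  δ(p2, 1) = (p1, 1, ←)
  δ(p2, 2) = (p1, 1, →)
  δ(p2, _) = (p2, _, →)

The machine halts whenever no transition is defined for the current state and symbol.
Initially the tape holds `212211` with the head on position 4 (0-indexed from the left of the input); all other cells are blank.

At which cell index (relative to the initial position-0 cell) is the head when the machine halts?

5

p0 | 2122[1]1   read 1 → write _, move →, go to p2
p2 | 2122_[1]   read 1 → write 1, move ←, go to p1
p1 | 2122[_]1   read _ → write 2, move ←, go to p1
p1 | 212[2]21   read 2 → write 2, move ←, go to p0
p0 | 21[2]221   read 2 → write _, move ←, go to p0
p0 | 2[1]_221   read 1 → write _, move →, go to p2
p2 | 2_[_]221   read _ → write _, move →, go to p2
p2 | 2__[2]21   read 2 → write 1, move →, go to p1
p1 | 2__1[2]1   read 2 → write 2, move ←, go to p0
p0 | 2__[1]21   read 1 → write _, move →, go to p2
p2 | 2___[2]1   read 2 → write 1, move →, go to p1
p1 | 2___1[1]
At halt the head is at cell 5.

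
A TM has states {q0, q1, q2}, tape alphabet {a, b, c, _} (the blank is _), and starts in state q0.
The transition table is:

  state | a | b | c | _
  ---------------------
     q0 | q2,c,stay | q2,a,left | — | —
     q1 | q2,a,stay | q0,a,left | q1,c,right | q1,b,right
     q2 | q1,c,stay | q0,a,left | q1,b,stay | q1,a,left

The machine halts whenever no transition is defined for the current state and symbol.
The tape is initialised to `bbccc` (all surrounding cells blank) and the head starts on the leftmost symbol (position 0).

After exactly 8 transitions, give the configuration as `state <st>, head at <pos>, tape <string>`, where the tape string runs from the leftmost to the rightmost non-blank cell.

state q1, head at 0, tape bccbccc

state=q0 head=0 tape=__[b]bccc   (q0,b)→(q2,a,left)
state=q2 head=-1 tape=_[_]abccc   (q2,_)→(q1,a,left)
state=q1 head=-2 tape=[_]aabccc   (q1,_)→(q1,b,right)
state=q1 head=-1 tape=b[a]abccc   (q1,a)→(q2,a,stay)
state=q2 head=-1 tape=b[a]abccc   (q2,a)→(q1,c,stay)
state=q1 head=-1 tape=b[c]abccc   (q1,c)→(q1,c,right)
state=q1 head=0 tape=bc[a]bccc   (q1,a)→(q2,a,stay)
state=q2 head=0 tape=bc[a]bccc   (q2,a)→(q1,c,stay)
state=q1 head=0 tape=bc[c]bccc
After 8 steps: state q1, head at 0, tape bccbccc.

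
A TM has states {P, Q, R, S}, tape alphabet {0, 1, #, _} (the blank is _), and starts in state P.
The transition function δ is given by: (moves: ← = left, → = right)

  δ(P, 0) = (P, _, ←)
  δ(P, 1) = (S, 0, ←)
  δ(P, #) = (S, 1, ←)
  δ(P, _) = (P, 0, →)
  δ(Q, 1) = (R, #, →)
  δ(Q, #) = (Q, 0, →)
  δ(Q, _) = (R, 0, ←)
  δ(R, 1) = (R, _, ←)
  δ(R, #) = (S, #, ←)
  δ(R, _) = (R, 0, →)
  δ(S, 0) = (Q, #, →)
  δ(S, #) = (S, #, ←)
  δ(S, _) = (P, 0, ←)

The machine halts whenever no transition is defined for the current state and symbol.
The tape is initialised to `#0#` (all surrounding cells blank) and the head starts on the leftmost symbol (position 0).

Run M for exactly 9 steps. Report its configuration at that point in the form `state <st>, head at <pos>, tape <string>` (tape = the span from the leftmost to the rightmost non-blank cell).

state S, head at -1, tape 00000#

state=P head=0 tape=___[#]0#   (P,#)→(S,1,←)
state=S head=-1 tape=__[_]10#   (S,_)→(P,0,←)
state=P head=-2 tape=_[_]010#   (P,_)→(P,0,→)
state=P head=-1 tape=_0[0]10#   (P,0)→(P,_,←)
state=P head=-2 tape=_[0]_10#   (P,0)→(P,_,←)
state=P head=-3 tape=[_]__10#   (P,_)→(P,0,→)
state=P head=-2 tape=0[_]_10#   (P,_)→(P,0,→)
state=P head=-1 tape=00[_]10#   (P,_)→(P,0,→)
state=P head=0 tape=000[1]0#   (P,1)→(S,0,←)
state=S head=-1 tape=00[0]00#
After 9 steps: state S, head at -1, tape 00000#.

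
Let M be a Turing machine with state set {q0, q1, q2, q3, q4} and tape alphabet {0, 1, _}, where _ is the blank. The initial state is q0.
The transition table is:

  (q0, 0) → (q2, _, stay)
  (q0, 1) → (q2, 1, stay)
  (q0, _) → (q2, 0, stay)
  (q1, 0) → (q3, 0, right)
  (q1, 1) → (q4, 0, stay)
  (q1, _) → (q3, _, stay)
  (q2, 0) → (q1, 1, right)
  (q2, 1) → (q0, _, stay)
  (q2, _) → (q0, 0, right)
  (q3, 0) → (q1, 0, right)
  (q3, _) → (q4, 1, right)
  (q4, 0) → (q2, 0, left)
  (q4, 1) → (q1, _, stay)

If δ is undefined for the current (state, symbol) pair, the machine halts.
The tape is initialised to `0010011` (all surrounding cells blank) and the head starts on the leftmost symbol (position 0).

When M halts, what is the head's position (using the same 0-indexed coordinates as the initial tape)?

6

state=q0 head=0 tape=[0]010011   (q0,0)→(q2,_,stay)
state=q2 head=0 tape=[_]010011   (q2,_)→(q0,0,right)
state=q0 head=1 tape=0[0]10011   (q0,0)→(q2,_,stay)
state=q2 head=1 tape=0[_]10011   (q2,_)→(q0,0,right)
state=q0 head=2 tape=00[1]0011   (q0,1)→(q2,1,stay)
state=q2 head=2 tape=00[1]0011   (q2,1)→(q0,_,stay)
state=q0 head=2 tape=00[_]0011   (q0,_)→(q2,0,stay)
state=q2 head=2 tape=00[0]0011   (q2,0)→(q1,1,right)
state=q1 head=3 tape=001[0]011   (q1,0)→(q3,0,right)
state=q3 head=4 tape=0010[0]11   (q3,0)→(q1,0,right)
state=q1 head=5 tape=00100[1]1   (q1,1)→(q4,0,stay)
state=q4 head=5 tape=00100[0]1   (q4,0)→(q2,0,left)
state=q2 head=4 tape=0010[0]01   (q2,0)→(q1,1,right)
state=q1 head=5 tape=00101[0]1   (q1,0)→(q3,0,right)
state=q3 head=6 tape=001010[1]
At halt the head is at cell 6.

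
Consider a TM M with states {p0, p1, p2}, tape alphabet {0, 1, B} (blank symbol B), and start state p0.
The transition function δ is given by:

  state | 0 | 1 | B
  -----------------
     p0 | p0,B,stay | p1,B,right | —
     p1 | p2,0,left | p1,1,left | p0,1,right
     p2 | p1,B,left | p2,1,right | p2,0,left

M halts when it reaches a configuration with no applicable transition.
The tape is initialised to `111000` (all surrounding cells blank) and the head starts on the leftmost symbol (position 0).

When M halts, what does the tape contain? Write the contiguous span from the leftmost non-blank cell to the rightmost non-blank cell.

11B1B00

state=p0 head=0 tape=B[1]11000   (p0,1)→(p1,B,right)
state=p1 head=1 tape=BB[1]1000   (p1,1)→(p1,1,left)
state=p1 head=0 tape=B[B]11000   (p1,B)→(p0,1,right)
state=p0 head=1 tape=B1[1]1000   (p0,1)→(p1,B,right)
state=p1 head=2 tape=B1B[1]000   (p1,1)→(p1,1,left)
state=p1 head=1 tape=B1[B]1000   (p1,B)→(p0,1,right)
state=p0 head=2 tape=B11[1]000   (p0,1)→(p1,B,right)
state=p1 head=3 tape=B11B[0]00   (p1,0)→(p2,0,left)
state=p2 head=2 tape=B11[B]000   (p2,B)→(p2,0,left)
state=p2 head=1 tape=B1[1]0000   (p2,1)→(p2,1,right)
state=p2 head=2 tape=B11[0]000   (p2,0)→(p1,B,left)
state=p1 head=1 tape=B1[1]B000   (p1,1)→(p1,1,left)
state=p1 head=0 tape=B[1]1B000   (p1,1)→(p1,1,left)
state=p1 head=-1 tape=[B]11B000   (p1,B)→(p0,1,right)
state=p0 head=0 tape=1[1]1B000   (p0,1)→(p1,B,right)
state=p1 head=1 tape=1B[1]B000   (p1,1)→(p1,1,left)
state=p1 head=0 tape=1[B]1B000   (p1,B)→(p0,1,right)
state=p0 head=1 tape=11[1]B000   (p0,1)→(p1,B,right)
state=p1 head=2 tape=11B[B]000   (p1,B)→(p0,1,right)
state=p0 head=3 tape=11B1[0]00   (p0,0)→(p0,B,stay)
state=p0 head=3 tape=11B1[B]00
The non-blank tape span at halt is 11B1B00.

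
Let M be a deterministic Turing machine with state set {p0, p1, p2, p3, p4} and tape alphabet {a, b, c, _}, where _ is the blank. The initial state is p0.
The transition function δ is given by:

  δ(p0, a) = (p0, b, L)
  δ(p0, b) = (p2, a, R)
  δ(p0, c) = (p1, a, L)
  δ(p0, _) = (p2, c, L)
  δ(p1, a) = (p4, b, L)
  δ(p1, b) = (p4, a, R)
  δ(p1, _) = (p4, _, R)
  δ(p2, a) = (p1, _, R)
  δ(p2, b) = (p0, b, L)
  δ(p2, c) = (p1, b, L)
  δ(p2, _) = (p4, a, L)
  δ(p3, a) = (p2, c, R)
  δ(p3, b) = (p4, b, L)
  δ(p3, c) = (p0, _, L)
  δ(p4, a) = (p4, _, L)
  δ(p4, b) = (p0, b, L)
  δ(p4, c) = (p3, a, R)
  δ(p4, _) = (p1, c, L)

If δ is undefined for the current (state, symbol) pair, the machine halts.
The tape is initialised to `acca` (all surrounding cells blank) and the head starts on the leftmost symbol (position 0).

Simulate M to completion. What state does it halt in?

p1

state=p0 head=0 tape=____[a]cca   (p0,a)→(p0,b,L)
state=p0 head=-1 tape=___[_]bcca   (p0,_)→(p2,c,L)
state=p2 head=-2 tape=__[_]cbcca   (p2,_)→(p4,a,L)
state=p4 head=-3 tape=_[_]acbcca   (p4,_)→(p1,c,L)
state=p1 head=-4 tape=[_]cacbcca   (p1,_)→(p4,_,R)
state=p4 head=-3 tape=_[c]acbcca   (p4,c)→(p3,a,R)
state=p3 head=-2 tape=_a[a]cbcca   (p3,a)→(p2,c,R)
state=p2 head=-1 tape=_ac[c]bcca   (p2,c)→(p1,b,L)
state=p1 head=-2 tape=_a[c]bbcca
No transition is defined for (p1, c); M halts in state p1.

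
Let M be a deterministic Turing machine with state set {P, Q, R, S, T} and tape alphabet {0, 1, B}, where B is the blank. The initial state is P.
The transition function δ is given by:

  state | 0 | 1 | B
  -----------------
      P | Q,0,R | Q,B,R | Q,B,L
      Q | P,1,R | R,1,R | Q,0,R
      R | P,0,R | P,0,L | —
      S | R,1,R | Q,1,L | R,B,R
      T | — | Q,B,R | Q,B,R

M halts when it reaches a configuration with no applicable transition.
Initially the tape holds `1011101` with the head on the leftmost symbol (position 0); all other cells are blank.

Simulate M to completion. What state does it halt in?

state=P head=0 tape=[1]011101B   (P,1)→(Q,B,R)
state=Q head=1 tape=B[0]11101B   (Q,0)→(P,1,R)
state=P head=2 tape=B1[1]1101B   (P,1)→(Q,B,R)
state=Q head=3 tape=B1B[1]101B   (Q,1)→(R,1,R)
state=R head=4 tape=B1B1[1]01B   (R,1)→(P,0,L)
state=P head=3 tape=B1B[1]001B   (P,1)→(Q,B,R)
state=Q head=4 tape=B1BB[0]01B   (Q,0)→(P,1,R)
state=P head=5 tape=B1BB1[0]1B   (P,0)→(Q,0,R)
state=Q head=6 tape=B1BB10[1]B   (Q,1)→(R,1,R)
state=R head=7 tape=B1BB101[B]
No transition is defined for (R, B); M halts in state R.

R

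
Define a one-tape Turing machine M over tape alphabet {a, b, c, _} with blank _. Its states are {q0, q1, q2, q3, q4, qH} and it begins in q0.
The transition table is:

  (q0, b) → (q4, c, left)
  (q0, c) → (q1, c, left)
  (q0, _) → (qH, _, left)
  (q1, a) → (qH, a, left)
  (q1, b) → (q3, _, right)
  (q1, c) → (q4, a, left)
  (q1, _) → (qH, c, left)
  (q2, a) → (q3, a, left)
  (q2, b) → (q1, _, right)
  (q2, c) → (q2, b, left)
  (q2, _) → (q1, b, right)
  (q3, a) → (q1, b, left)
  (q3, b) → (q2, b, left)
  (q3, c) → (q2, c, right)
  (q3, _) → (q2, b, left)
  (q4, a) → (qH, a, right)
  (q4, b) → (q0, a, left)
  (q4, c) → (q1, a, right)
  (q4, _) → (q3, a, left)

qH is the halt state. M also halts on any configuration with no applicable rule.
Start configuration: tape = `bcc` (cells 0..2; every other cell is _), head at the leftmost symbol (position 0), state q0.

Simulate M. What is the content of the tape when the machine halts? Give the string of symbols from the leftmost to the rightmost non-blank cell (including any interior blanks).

bcbccc

q0 | ___[b]cc   read b → write c, move left, go to q4
q4 | __[_]ccc   read _ → write a, move left, go to q3
q3 | _[_]accc   read _ → write b, move left, go to q2
q2 | [_]baccc   read _ → write b, move right, go to q1
q1 | b[b]accc   read b → write _, move right, go to q3
q3 | b_[a]ccc   read a → write b, move left, go to q1
q1 | b[_]bccc   read _ → write c, move left, go to qH
qH | [b]cbccc
The non-blank tape span at halt is bcbccc.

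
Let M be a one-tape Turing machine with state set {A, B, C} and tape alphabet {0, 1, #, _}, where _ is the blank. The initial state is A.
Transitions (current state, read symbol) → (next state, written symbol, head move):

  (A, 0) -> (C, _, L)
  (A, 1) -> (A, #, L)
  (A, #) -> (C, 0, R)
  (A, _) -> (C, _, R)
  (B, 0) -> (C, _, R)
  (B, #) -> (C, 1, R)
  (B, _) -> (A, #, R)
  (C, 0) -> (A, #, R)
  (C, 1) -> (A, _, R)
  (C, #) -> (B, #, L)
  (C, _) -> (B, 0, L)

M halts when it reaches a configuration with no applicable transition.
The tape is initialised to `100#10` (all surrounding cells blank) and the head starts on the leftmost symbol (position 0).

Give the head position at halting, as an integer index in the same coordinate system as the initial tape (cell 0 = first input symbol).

4

A | _[1]00#10_   read 1 → write #, move L, go to A
A | [_]#00#10_   read _ → write _, move R, go to C
C | _[#]00#10_   read # → write #, move L, go to B
B | [_]#00#10_   read _ → write #, move R, go to A
A | #[#]00#10_   read # → write 0, move R, go to C
C | #0[0]0#10_   read 0 → write #, move R, go to A
A | #0#[0]#10_   read 0 → write _, move L, go to C
C | #0[#]_#10_   read # → write #, move L, go to B
B | #[0]#_#10_   read 0 → write _, move R, go to C
C | #_[#]_#10_   read # → write #, move L, go to B
B | #[_]#_#10_   read _ → write #, move R, go to A
A | ##[#]_#10_   read # → write 0, move R, go to C
C | ##0[_]#10_   read _ → write 0, move L, go to B
B | ##[0]0#10_   read 0 → write _, move R, go to C
C | ##_[0]#10_   read 0 → write #, move R, go to A
A | ##_#[#]10_   read # → write 0, move R, go to C
C | ##_#0[1]0_   read 1 → write _, move R, go to A
A | ##_#0_[0]_   read 0 → write _, move L, go to C
C | ##_#0[_]__   read _ → write 0, move L, go to B
B | ##_#[0]0__   read 0 → write _, move R, go to C
C | ##_#_[0]__   read 0 → write #, move R, go to A
A | ##_#_#[_]_   read _ → write _, move R, go to C
C | ##_#_#_[_]   read _ → write 0, move L, go to B
B | ##_#_#[_]0   read _ → write #, move R, go to A
A | ##_#_##[0]   read 0 → write _, move L, go to C
C | ##_#_#[#]_   read # → write #, move L, go to B
B | ##_#_[#]#_   read # → write 1, move R, go to C
C | ##_#_1[#]_   read # → write #, move L, go to B
B | ##_#_[1]#_
At halt the head is at cell 4.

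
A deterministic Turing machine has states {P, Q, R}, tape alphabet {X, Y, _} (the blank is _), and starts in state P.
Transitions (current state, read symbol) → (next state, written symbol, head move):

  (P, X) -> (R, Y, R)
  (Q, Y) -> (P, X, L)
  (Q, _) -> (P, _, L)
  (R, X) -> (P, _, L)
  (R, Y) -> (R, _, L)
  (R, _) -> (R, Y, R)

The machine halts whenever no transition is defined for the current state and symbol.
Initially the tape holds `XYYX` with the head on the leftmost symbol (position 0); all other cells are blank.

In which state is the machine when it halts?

P

state=P head=0 tape=__[X]YYX   (P,X)→(R,Y,R)
state=R head=1 tape=__Y[Y]YX   (R,Y)→(R,_,L)
state=R head=0 tape=__[Y]_YX   (R,Y)→(R,_,L)
state=R head=-1 tape=_[_]__YX   (R,_)→(R,Y,R)
state=R head=0 tape=_Y[_]_YX   (R,_)→(R,Y,R)
state=R head=1 tape=_YY[_]YX   (R,_)→(R,Y,R)
state=R head=2 tape=_YYY[Y]X   (R,Y)→(R,_,L)
state=R head=1 tape=_YY[Y]_X   (R,Y)→(R,_,L)
state=R head=0 tape=_Y[Y]__X   (R,Y)→(R,_,L)
state=R head=-1 tape=_[Y]___X   (R,Y)→(R,_,L)
state=R head=-2 tape=[_]____X   (R,_)→(R,Y,R)
state=R head=-1 tape=Y[_]___X   (R,_)→(R,Y,R)
state=R head=0 tape=YY[_]__X   (R,_)→(R,Y,R)
state=R head=1 tape=YYY[_]_X   (R,_)→(R,Y,R)
state=R head=2 tape=YYYY[_]X   (R,_)→(R,Y,R)
state=R head=3 tape=YYYYY[X]   (R,X)→(P,_,L)
state=P head=2 tape=YYYY[Y]_
No transition is defined for (P, Y); M halts in state P.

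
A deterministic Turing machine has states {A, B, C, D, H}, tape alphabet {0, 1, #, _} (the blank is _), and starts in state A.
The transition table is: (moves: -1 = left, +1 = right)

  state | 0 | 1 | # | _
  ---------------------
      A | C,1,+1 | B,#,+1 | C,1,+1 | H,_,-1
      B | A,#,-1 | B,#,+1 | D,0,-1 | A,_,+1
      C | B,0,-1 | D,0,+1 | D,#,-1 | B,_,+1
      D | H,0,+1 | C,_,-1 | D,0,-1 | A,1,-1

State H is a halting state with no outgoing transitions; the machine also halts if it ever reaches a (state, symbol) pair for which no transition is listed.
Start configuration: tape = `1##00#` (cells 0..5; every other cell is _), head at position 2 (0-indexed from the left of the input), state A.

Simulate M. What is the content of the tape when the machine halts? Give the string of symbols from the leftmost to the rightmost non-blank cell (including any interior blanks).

1#_#0#

state=A head=2 tape=__1#[#]00#   (A,#)→(C,1,+1)
state=C head=3 tape=__1#1[0]0#   (C,0)→(B,0,-1)
state=B head=2 tape=__1#[1]00#   (B,1)→(B,#,+1)
state=B head=3 tape=__1##[0]0#   (B,0)→(A,#,-1)
state=A head=2 tape=__1#[#]#0#   (A,#)→(C,1,+1)
state=C head=3 tape=__1#1[#]0#   (C,#)→(D,#,-1)
state=D head=2 tape=__1#[1]#0#   (D,1)→(C,_,-1)
state=C head=1 tape=__1[#]_#0#   (C,#)→(D,#,-1)
state=D head=0 tape=__[1]#_#0#   (D,1)→(C,_,-1)
state=C head=-1 tape=_[_]_#_#0#   (C,_)→(B,_,+1)
state=B head=0 tape=__[_]#_#0#   (B,_)→(A,_,+1)
state=A head=1 tape=___[#]_#0#   (A,#)→(C,1,+1)
state=C head=2 tape=___1[_]#0#   (C,_)→(B,_,+1)
state=B head=3 tape=___1_[#]0#   (B,#)→(D,0,-1)
state=D head=2 tape=___1[_]00#   (D,_)→(A,1,-1)
state=A head=1 tape=___[1]100#   (A,1)→(B,#,+1)
state=B head=2 tape=___#[1]00#   (B,1)→(B,#,+1)
state=B head=3 tape=___##[0]0#   (B,0)→(A,#,-1)
state=A head=2 tape=___#[#]#0#   (A,#)→(C,1,+1)
state=C head=3 tape=___#1[#]0#   (C,#)→(D,#,-1)
state=D head=2 tape=___#[1]#0#   (D,1)→(C,_,-1)
state=C head=1 tape=___[#]_#0#   (C,#)→(D,#,-1)
state=D head=0 tape=__[_]#_#0#   (D,_)→(A,1,-1)
state=A head=-1 tape=_[_]1#_#0#   (A,_)→(H,_,-1)
state=H head=-2 tape=[_]_1#_#0#
The non-blank tape span at halt is 1#_#0#.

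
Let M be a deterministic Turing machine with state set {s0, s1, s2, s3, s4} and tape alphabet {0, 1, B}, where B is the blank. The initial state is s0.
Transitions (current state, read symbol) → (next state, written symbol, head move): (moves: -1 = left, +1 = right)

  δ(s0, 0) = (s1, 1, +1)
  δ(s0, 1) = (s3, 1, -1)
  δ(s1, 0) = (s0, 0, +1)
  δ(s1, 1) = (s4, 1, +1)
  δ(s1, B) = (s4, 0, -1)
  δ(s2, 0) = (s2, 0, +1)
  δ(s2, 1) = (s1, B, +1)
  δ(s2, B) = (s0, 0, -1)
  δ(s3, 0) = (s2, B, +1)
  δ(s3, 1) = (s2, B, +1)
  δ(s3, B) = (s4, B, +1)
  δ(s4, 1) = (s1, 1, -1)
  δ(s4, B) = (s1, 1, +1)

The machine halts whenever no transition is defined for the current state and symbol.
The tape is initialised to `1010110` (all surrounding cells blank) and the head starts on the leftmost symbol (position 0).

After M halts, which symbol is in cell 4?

state=s0 head=0 tape=BB[1]010110   (s0,1)→(s3,1,-1)
state=s3 head=-1 tape=B[B]1010110   (s3,B)→(s4,B,+1)
state=s4 head=0 tape=BB[1]010110   (s4,1)→(s1,1,-1)
state=s1 head=-1 tape=B[B]1010110   (s1,B)→(s4,0,-1)
state=s4 head=-2 tape=[B]01010110   (s4,B)→(s1,1,+1)
state=s1 head=-1 tape=1[0]1010110   (s1,0)→(s0,0,+1)
state=s0 head=0 tape=10[1]010110   (s0,1)→(s3,1,-1)
state=s3 head=-1 tape=1[0]1010110   (s3,0)→(s2,B,+1)
state=s2 head=0 tape=1B[1]010110   (s2,1)→(s1,B,+1)
state=s1 head=1 tape=1BB[0]10110   (s1,0)→(s0,0,+1)
state=s0 head=2 tape=1BB0[1]0110   (s0,1)→(s3,1,-1)
state=s3 head=1 tape=1BB[0]10110   (s3,0)→(s2,B,+1)
state=s2 head=2 tape=1BBB[1]0110   (s2,1)→(s1,B,+1)
state=s1 head=3 tape=1BBBB[0]110   (s1,0)→(s0,0,+1)
state=s0 head=4 tape=1BBBB0[1]10   (s0,1)→(s3,1,-1)
state=s3 head=3 tape=1BBBB[0]110   (s3,0)→(s2,B,+1)
state=s2 head=4 tape=1BBBBB[1]10   (s2,1)→(s1,B,+1)
state=s1 head=5 tape=1BBBBBB[1]0   (s1,1)→(s4,1,+1)
state=s4 head=6 tape=1BBBBBB1[0]
Cell 4 holds B when M halts.

B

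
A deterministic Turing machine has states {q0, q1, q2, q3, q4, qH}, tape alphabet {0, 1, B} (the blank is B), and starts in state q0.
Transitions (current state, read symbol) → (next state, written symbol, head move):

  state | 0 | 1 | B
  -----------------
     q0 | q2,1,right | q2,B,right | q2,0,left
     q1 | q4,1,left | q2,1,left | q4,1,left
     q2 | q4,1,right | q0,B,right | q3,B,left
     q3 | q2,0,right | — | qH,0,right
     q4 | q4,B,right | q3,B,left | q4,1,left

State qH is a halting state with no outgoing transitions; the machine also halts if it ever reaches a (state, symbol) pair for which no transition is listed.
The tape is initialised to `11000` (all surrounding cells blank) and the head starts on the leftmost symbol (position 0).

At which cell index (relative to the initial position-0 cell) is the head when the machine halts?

q0 | [1]1000B   read 1 → write B, move right, go to q2
q2 | B[1]000B   read 1 → write B, move right, go to q0
q0 | BB[0]00B   read 0 → write 1, move right, go to q2
q2 | BB1[0]0B   read 0 → write 1, move right, go to q4
q4 | BB11[0]B   read 0 → write B, move right, go to q4
q4 | BB11B[B]   read B → write 1, move left, go to q4
q4 | BB11[B]1   read B → write 1, move left, go to q4
q4 | BB1[1]11   read 1 → write B, move left, go to q3
q3 | BB[1]B11
At halt the head is at cell 2.

2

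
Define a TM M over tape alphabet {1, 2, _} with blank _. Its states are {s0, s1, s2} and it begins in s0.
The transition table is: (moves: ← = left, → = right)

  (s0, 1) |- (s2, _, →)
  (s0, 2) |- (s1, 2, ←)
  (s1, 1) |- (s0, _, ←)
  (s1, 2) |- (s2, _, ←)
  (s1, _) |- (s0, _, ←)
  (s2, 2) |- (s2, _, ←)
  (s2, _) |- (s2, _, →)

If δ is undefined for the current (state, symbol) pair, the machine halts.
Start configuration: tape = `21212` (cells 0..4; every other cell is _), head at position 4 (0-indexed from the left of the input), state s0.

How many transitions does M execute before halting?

state=s0 head=4 tape=__2121[2]   (s0,2)→(s1,2,←)
state=s1 head=3 tape=__212[1]2   (s1,1)→(s0,_,←)
state=s0 head=2 tape=__21[2]_2   (s0,2)→(s1,2,←)
state=s1 head=1 tape=__2[1]2_2   (s1,1)→(s0,_,←)
state=s0 head=0 tape=__[2]_2_2   (s0,2)→(s1,2,←)
state=s1 head=-1 tape=_[_]2_2_2   (s1,_)→(s0,_,←)
state=s0 head=-2 tape=[_]_2_2_2
M halts after 6 transitions.

6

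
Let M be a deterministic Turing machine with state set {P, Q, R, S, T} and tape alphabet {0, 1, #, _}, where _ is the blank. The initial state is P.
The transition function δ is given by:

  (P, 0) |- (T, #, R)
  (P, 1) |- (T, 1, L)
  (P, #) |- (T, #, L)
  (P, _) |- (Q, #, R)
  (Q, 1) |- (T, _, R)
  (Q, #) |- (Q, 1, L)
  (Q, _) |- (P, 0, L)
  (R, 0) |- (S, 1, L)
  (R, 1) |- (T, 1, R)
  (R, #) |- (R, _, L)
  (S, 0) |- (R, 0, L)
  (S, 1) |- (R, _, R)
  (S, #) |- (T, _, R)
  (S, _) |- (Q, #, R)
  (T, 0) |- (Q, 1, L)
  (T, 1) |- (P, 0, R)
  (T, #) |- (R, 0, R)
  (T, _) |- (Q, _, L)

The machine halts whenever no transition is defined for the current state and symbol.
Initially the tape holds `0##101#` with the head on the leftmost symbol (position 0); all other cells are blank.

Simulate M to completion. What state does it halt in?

P | _[0]##101#   read 0 → write #, move R, go to T
T | _#[#]#101#   read # → write 0, move R, go to R
R | _#0[#]101#   read # → write _, move L, go to R
R | _#[0]_101#   read 0 → write 1, move L, go to S
S | _[#]1_101#   read # → write _, move R, go to T
T | __[1]_101#   read 1 → write 0, move R, go to P
P | __0[_]101#   read _ → write #, move R, go to Q
Q | __0#[1]01#   read 1 → write _, move R, go to T
T | __0#_[0]1#   read 0 → write 1, move L, go to Q
Q | __0#[_]11#   read _ → write 0, move L, go to P
P | __0[#]011#   read # → write #, move L, go to T
T | __[0]#011#   read 0 → write 1, move L, go to Q
Q | _[_]1#011#   read _ → write 0, move L, go to P
P | [_]01#011#   read _ → write #, move R, go to Q
Q | #[0]1#011#
No transition is defined for (Q, 0); M halts in state Q.

Q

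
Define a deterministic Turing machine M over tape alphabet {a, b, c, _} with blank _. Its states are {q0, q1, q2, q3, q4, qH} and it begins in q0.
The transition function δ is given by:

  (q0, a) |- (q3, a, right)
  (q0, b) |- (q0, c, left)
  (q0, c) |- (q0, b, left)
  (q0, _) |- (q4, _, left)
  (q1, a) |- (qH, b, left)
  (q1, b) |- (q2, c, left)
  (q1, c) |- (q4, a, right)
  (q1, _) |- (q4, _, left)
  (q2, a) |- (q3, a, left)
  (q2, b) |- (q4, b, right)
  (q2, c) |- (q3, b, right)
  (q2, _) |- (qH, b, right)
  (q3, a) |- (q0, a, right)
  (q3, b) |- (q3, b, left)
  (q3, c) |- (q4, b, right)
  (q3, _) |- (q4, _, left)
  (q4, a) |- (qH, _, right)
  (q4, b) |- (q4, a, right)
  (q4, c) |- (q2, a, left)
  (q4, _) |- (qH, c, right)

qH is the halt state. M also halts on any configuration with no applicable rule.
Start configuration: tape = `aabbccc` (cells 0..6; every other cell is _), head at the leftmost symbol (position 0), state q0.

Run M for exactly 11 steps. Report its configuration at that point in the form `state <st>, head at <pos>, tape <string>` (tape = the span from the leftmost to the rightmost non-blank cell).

state q0, head at 1, tape aacaacc

q0 | [a]abbccc   read a → write a, move right, go to q3
q3 | a[a]bbccc   read a → write a, move right, go to q0
q0 | aa[b]bccc   read b → write c, move left, go to q0
q0 | a[a]cbccc   read a → write a, move right, go to q3
q3 | aa[c]bccc   read c → write b, move right, go to q4
q4 | aab[b]ccc   read b → write a, move right, go to q4
q4 | aaba[c]cc   read c → write a, move left, go to q2
q2 | aab[a]acc   read a → write a, move left, go to q3
q3 | aa[b]aacc   read b → write b, move left, go to q3
q3 | a[a]baacc   read a → write a, move right, go to q0
q0 | aa[b]aacc   read b → write c, move left, go to q0
q0 | a[a]caacc
After 11 steps: state q0, head at 1, tape aacaacc.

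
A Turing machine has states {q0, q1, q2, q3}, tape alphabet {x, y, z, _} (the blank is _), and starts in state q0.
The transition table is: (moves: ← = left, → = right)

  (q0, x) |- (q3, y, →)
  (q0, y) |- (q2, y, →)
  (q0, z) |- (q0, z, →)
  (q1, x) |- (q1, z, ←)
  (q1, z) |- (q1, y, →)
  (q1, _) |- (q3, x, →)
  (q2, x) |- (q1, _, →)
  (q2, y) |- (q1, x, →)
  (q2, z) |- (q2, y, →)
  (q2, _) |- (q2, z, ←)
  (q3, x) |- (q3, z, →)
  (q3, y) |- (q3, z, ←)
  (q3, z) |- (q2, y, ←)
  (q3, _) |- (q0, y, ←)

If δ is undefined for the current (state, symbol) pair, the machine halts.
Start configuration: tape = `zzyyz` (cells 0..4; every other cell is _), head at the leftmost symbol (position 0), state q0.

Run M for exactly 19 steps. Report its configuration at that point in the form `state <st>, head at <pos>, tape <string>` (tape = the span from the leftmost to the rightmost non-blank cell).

state q0, head at 7, tape zzyyxyyxy

state=q0 head=0 tape=[z]zyyz____   (q0,z)→(q0,z,→)
state=q0 head=1 tape=z[z]yyz____   (q0,z)→(q0,z,→)
state=q0 head=2 tape=zz[y]yz____   (q0,y)→(q2,y,→)
state=q2 head=3 tape=zzy[y]z____   (q2,y)→(q1,x,→)
state=q1 head=4 tape=zzyx[z]____   (q1,z)→(q1,y,→)
state=q1 head=5 tape=zzyxy[_]___   (q1,_)→(q3,x,→)
state=q3 head=6 tape=zzyxyx[_]__   (q3,_)→(q0,y,←)
state=q0 head=5 tape=zzyxy[x]y__   (q0,x)→(q3,y,→)
state=q3 head=6 tape=zzyxyy[y]__   (q3,y)→(q3,z,←)
state=q3 head=5 tape=zzyxy[y]z__   (q3,y)→(q3,z,←)
state=q3 head=4 tape=zzyx[y]zz__   (q3,y)→(q3,z,←)
state=q3 head=3 tape=zzy[x]zzz__   (q3,x)→(q3,z,→)
state=q3 head=4 tape=zzyz[z]zz__   (q3,z)→(q2,y,←)
state=q2 head=3 tape=zzy[z]yzz__   (q2,z)→(q2,y,→)
state=q2 head=4 tape=zzyy[y]zz__   (q2,y)→(q1,x,→)
state=q1 head=5 tape=zzyyx[z]z__   (q1,z)→(q1,y,→)
state=q1 head=6 tape=zzyyxy[z]__   (q1,z)→(q1,y,→)
state=q1 head=7 tape=zzyyxyy[_]_   (q1,_)→(q3,x,→)
state=q3 head=8 tape=zzyyxyyx[_]   (q3,_)→(q0,y,←)
state=q0 head=7 tape=zzyyxyy[x]y
After 19 steps: state q0, head at 7, tape zzyyxyyxy.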